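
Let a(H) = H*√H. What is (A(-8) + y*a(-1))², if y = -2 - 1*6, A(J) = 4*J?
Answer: 960 - 512*I ≈ 960.0 - 512.0*I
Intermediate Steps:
a(H) = H^(3/2)
y = -8 (y = -2 - 6 = -8)
(A(-8) + y*a(-1))² = (4*(-8) - (-8)*I)² = (-32 - (-8)*I)² = (-32 + 8*I)²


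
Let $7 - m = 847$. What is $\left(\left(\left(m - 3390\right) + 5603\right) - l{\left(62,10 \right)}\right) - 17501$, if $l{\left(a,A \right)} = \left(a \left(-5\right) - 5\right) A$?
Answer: $-12978$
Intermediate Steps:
$m = -840$ ($m = 7 - 847 = -840$)
$l{\left(a,A \right)} = A \left(-5 - 5 a\right)$ ($l{\left(a,A \right)} = \left(- 5 a - 5\right) A = \left(-5 - 5 a\right) A = A \left(-5 - 5 a\right)$)
$\left(\left(\left(m - 3390\right) + 5603\right) - l{\left(62,10 \right)}\right) - 17501 = \left(\left(\left(-840 - 3390\right) + 5603\right) - \left(-5\right) 10 \left(1 + 62\right)\right) - 17501 = \left(\left(-4230 + 5603\right) - \left(-5\right) 10 \cdot 63\right) - 17501 = \left(1373 - -3150\right) - 17501 = \left(1373 + 3150\right) - 17501 = 4523 - 17501 = -12978$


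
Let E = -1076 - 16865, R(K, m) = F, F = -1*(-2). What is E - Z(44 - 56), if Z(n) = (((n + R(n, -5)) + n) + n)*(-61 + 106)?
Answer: -16411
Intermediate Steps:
F = 2
R(K, m) = 2
E = -17941
Z(n) = 90 + 135*n (Z(n) = (((n + 2) + n) + n)*(-61 + 106) = (((2 + n) + n) + n)*45 = ((2 + 2*n) + n)*45 = (2 + 3*n)*45 = 90 + 135*n)
E - Z(44 - 56) = -17941 - (90 + 135*(44 - 56)) = -17941 - (90 + 135*(-12)) = -17941 - (90 - 1620) = -17941 - 1*(-1530) = -17941 + 1530 = -16411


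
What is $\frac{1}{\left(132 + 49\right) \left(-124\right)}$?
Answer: $- \frac{1}{22444} \approx -4.4555 \cdot 10^{-5}$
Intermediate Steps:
$\frac{1}{\left(132 + 49\right) \left(-124\right)} = \frac{1}{181 \left(-124\right)} = \frac{1}{-22444} = - \frac{1}{22444}$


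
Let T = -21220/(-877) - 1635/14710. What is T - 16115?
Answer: -41516716949/2580134 ≈ -16091.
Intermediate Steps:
T = 62142461/2580134 (T = -21220*(-1/877) - 1635*1/14710 = 21220/877 - 327/2942 = 62142461/2580134 ≈ 24.085)
T - 16115 = 62142461/2580134 - 16115 = -41516716949/2580134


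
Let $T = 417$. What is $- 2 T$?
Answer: $-834$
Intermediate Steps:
$- 2 T = \left(-2\right) 417 = -834$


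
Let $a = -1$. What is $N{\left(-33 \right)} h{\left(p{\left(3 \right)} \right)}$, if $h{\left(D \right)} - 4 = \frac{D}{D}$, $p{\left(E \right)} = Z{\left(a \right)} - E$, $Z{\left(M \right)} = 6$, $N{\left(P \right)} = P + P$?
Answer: $-330$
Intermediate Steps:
$N{\left(P \right)} = 2 P$
$p{\left(E \right)} = 6 - E$
$h{\left(D \right)} = 5$ ($h{\left(D \right)} = 4 + \frac{D}{D} = 4 + 1 = 5$)
$N{\left(-33 \right)} h{\left(p{\left(3 \right)} \right)} = 2 \left(-33\right) 5 = \left(-66\right) 5 = -330$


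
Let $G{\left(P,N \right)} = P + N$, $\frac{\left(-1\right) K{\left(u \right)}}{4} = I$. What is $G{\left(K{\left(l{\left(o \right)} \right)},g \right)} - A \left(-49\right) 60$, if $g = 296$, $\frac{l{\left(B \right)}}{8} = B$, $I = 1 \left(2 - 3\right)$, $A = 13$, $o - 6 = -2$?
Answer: $38520$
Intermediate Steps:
$o = 4$ ($o = 6 - 2 = 4$)
$I = -1$ ($I = 1 \left(-1\right) = -1$)
$l{\left(B \right)} = 8 B$
$K{\left(u \right)} = 4$ ($K{\left(u \right)} = \left(-4\right) \left(-1\right) = 4$)
$G{\left(P,N \right)} = N + P$
$G{\left(K{\left(l{\left(o \right)} \right)},g \right)} - A \left(-49\right) 60 = \left(296 + 4\right) - 13 \left(-49\right) 60 = 300 - \left(-637\right) 60 = 300 - -38220 = 300 + 38220 = 38520$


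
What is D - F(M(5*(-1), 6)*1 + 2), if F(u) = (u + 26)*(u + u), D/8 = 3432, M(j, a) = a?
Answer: 26912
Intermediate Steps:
D = 27456 (D = 8*3432 = 27456)
F(u) = 2*u*(26 + u) (F(u) = (26 + u)*(2*u) = 2*u*(26 + u))
D - F(M(5*(-1), 6)*1 + 2) = 27456 - 2*(6*1 + 2)*(26 + (6*1 + 2)) = 27456 - 2*(6 + 2)*(26 + (6 + 2)) = 27456 - 2*8*(26 + 8) = 27456 - 2*8*34 = 27456 - 1*544 = 27456 - 544 = 26912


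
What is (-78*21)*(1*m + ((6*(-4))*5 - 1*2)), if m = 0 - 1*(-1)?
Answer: 198198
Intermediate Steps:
m = 1 (m = 0 + 1 = 1)
(-78*21)*(1*m + ((6*(-4))*5 - 1*2)) = (-78*21)*(1*1 + ((6*(-4))*5 - 1*2)) = -1638*(1 + (-24*5 - 2)) = -1638*(1 + (-120 - 2)) = -1638*(1 - 122) = -1638*(-121) = 198198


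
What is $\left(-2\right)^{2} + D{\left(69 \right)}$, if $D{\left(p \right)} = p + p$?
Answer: $142$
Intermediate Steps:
$D{\left(p \right)} = 2 p$
$\left(-2\right)^{2} + D{\left(69 \right)} = \left(-2\right)^{2} + 2 \cdot 69 = 4 + 138 = 142$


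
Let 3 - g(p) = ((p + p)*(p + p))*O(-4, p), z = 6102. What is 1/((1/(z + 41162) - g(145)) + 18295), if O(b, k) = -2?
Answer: -47264/7085251711 ≈ -6.6708e-6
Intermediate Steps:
g(p) = 3 + 8*p² (g(p) = 3 - (p + p)*(p + p)*(-2) = 3 - (2*p)*(2*p)*(-2) = 3 - 4*p²*(-2) = 3 - (-8)*p² = 3 + 8*p²)
1/((1/(z + 41162) - g(145)) + 18295) = 1/((1/(6102 + 41162) - (3 + 8*145²)) + 18295) = 1/((1/47264 - (3 + 8*21025)) + 18295) = 1/((1/47264 - (3 + 168200)) + 18295) = 1/((1/47264 - 1*168203) + 18295) = 1/((1/47264 - 168203) + 18295) = 1/(-7949946591/47264 + 18295) = 1/(-7085251711/47264) = -47264/7085251711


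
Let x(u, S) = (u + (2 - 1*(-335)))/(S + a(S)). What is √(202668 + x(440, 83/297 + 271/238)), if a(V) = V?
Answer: √2039213138084259/100241 ≈ 450.49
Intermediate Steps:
x(u, S) = (337 + u)/(2*S) (x(u, S) = (u + (2 - 1*(-335)))/(S + S) = (u + (2 + 335))/((2*S)) = (u + 337)*(1/(2*S)) = (337 + u)*(1/(2*S)) = (337 + u)/(2*S))
√(202668 + x(440, 83/297 + 271/238)) = √(202668 + (337 + 440)/(2*(83/297 + 271/238))) = √(202668 + (½)*777/(83*(1/297) + 271*(1/238))) = √(202668 + (½)*777/(83/297 + 271/238)) = √(202668 + (½)*777/(100241/70686)) = √(202668 + (½)*(70686/100241)*777) = √(202668 + 27461511/100241) = √(20343104499/100241) = √2039213138084259/100241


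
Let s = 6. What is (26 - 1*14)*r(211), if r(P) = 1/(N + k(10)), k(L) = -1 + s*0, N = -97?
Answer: -6/49 ≈ -0.12245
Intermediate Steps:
k(L) = -1 (k(L) = -1 + 6*0 = -1 + 0 = -1)
r(P) = -1/98 (r(P) = 1/(-97 - 1) = 1/(-98) = -1/98)
(26 - 1*14)*r(211) = (26 - 1*14)*(-1/98) = (26 - 14)*(-1/98) = 12*(-1/98) = -6/49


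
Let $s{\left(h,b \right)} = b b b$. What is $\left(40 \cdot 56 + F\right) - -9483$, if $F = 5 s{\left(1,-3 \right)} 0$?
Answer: $11723$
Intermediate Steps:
$s{\left(h,b \right)} = b^{3}$ ($s{\left(h,b \right)} = b^{2} b = b^{3}$)
$F = 0$ ($F = 5 \left(-3\right)^{3} \cdot 0 = 5 \left(-27\right) 0 = \left(-135\right) 0 = 0$)
$\left(40 \cdot 56 + F\right) - -9483 = \left(40 \cdot 56 + 0\right) - -9483 = \left(2240 + 0\right) + 9483 = 2240 + 9483 = 11723$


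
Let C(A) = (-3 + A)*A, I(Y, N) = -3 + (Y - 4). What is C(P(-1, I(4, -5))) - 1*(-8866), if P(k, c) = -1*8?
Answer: 8954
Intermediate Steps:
I(Y, N) = -7 + Y (I(Y, N) = -3 + (-4 + Y) = -7 + Y)
P(k, c) = -8
C(A) = A*(-3 + A)
C(P(-1, I(4, -5))) - 1*(-8866) = -8*(-3 - 8) - 1*(-8866) = -8*(-11) + 8866 = 88 + 8866 = 8954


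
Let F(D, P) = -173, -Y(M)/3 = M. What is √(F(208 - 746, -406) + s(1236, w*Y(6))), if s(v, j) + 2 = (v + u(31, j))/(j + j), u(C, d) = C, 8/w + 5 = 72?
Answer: 7*I*√5522/24 ≈ 21.674*I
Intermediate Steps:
w = 8/67 (w = 8/(-5 + 72) = 8/67 ≈ 0.11940)
Y(M) = -3*M
s(v, j) = -2 + (31 + v)/(2*j) (s(v, j) = -2 + (v + 31)/(j + j) = -2 + (31 + v)/((2*j)) = -2 + (31 + v)*(1/(2*j)) = -2 + (31 + v)/(2*j))
√(F(208 - 746, -406) + s(1236, w*Y(6))) = √(-173 + (31 + 1236 - 32*(-3*6)/67)/(2*((8*(-3*6)/67)))) = √(-173 + (31 + 1236 - 32*(-18)/67)/(2*(((8/67)*(-18))))) = √(-173 + (31 + 1236 - 4*(-144/67))/(2*(-144/67))) = √(-173 + (½)*(-67/144)*(31 + 1236 + 576/67)) = √(-173 + (½)*(-67/144)*(85465/67)) = √(-173 - 85465/288) = √(-135289/288) = 7*I*√5522/24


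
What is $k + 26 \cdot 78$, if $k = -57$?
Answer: $1971$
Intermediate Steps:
$k + 26 \cdot 78 = -57 + 26 \cdot 78 = -57 + 2028 = 1971$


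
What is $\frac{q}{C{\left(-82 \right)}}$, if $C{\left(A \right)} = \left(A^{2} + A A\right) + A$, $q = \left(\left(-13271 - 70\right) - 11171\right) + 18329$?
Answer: $- \frac{6183}{13366} \approx -0.46259$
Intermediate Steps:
$q = -6183$ ($q = \left(-13341 - 11171\right) + 18329 = -24512 + 18329 = -6183$)
$C{\left(A \right)} = A + 2 A^{2}$ ($C{\left(A \right)} = \left(A^{2} + A^{2}\right) + A = 2 A^{2} + A = A + 2 A^{2}$)
$\frac{q}{C{\left(-82 \right)}} = - \frac{6183}{\left(-82\right) \left(1 + 2 \left(-82\right)\right)} = - \frac{6183}{\left(-82\right) \left(1 - 164\right)} = - \frac{6183}{\left(-82\right) \left(-163\right)} = - \frac{6183}{13366}$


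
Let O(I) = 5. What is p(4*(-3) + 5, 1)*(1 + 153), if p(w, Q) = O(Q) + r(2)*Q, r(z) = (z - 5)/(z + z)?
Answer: 1309/2 ≈ 654.50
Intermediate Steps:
r(z) = (-5 + z)/(2*z) (r(z) = (-5 + z)/((2*z)) = (-5 + z)*(1/(2*z)) = (-5 + z)/(2*z))
p(w, Q) = 5 - 3*Q/4 (p(w, Q) = 5 + ((½)*(-5 + 2)/2)*Q = 5 + ((½)*(½)*(-3))*Q = 5 - 3*Q/4)
p(4*(-3) + 5, 1)*(1 + 153) = (5 - ¾*1)*(1 + 153) = (5 - ¾)*154 = (17/4)*154 = 1309/2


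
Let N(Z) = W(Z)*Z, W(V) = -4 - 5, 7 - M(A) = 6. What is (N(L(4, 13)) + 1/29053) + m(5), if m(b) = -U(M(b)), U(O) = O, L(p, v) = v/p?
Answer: -3515409/116212 ≈ -30.250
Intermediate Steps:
M(A) = 1 (M(A) = 7 - 1*6 = 7 - 6 = 1)
W(V) = -9
m(b) = -1 (m(b) = -1*1 = -1)
N(Z) = -9*Z
(N(L(4, 13)) + 1/29053) + m(5) = (-117/4 + 1/29053) - 1 = -3399197/116212 - 1 = -3515409/116212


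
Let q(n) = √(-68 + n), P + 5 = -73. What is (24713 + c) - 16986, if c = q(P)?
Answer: 7727 + I*√146 ≈ 7727.0 + 12.083*I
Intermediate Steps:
P = -78 (P = -5 - 73 = -78)
c = I*√146 (c = √(-68 - 78) = √(-146) = I*√146 ≈ 12.083*I)
(24713 + c) - 16986 = (24713 + I*√146) - 16986 = 7727 + I*√146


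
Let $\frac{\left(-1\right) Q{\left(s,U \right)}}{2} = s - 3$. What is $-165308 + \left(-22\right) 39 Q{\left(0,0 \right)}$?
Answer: $-170456$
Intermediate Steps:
$Q{\left(s,U \right)} = 6 - 2 s$ ($Q{\left(s,U \right)} = - 2 \left(s - 3\right) = - 2 \left(-3 + s\right) = 6 - 2 s$)
$-165308 + \left(-22\right) 39 Q{\left(0,0 \right)} = -165308 + \left(-22\right) 39 \left(6 - 0\right) = -165308 - 858 \left(6 + 0\right) = -165308 - 5148 = -170456$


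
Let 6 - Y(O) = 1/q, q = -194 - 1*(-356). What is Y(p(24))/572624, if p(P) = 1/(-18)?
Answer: 971/92765088 ≈ 1.0467e-5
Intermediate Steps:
q = 162 (q = -194 + 356 = 162)
p(P) = -1/18
Y(O) = 971/162 (Y(O) = 6 - 1/162 = 971/162)
Y(p(24))/572624 = (971/162)/572624 = (971/162)*(1/572624) = 971/92765088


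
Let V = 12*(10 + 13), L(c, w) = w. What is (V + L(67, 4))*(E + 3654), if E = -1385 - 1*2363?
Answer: -26320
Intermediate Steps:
E = -3748 (E = -1385 - 2363 = -3748)
V = 276 (V = 12*23 = 276)
(V + L(67, 4))*(E + 3654) = (276 + 4)*(-3748 + 3654) = 280*(-94) = -26320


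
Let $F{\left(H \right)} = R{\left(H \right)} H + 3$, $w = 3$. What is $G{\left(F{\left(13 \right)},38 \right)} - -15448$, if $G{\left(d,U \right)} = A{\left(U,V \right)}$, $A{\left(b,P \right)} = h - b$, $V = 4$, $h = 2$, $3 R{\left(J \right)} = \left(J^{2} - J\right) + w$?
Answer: $15412$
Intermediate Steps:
$R{\left(J \right)} = 1 - \frac{J}{3} + \frac{J^{2}}{3}$ ($R{\left(J \right)} = \frac{\left(J^{2} - J\right) + 3}{3} = \frac{3 + J^{2} - J}{3} = 1 - \frac{J}{3} + \frac{J^{2}}{3}$)
$A{\left(b,P \right)} = 2 - b$
$F{\left(H \right)} = 3 + H \left(1 - \frac{H}{3} + \frac{H^{2}}{3}\right)$ ($F{\left(H \right)} = \left(1 - \frac{H}{3} + \frac{H^{2}}{3}\right) H + 3 = H \left(1 - \frac{H}{3} + \frac{H^{2}}{3}\right) + 3 = 3 + H \left(1 - \frac{H}{3} + \frac{H^{2}}{3}\right)$)
$G{\left(d,U \right)} = 2 - U$
$G{\left(F{\left(13 \right)},38 \right)} - -15448 = \left(2 - 38\right) - -15448 = \left(2 - 38\right) + 15448 = -36 + 15448 = 15412$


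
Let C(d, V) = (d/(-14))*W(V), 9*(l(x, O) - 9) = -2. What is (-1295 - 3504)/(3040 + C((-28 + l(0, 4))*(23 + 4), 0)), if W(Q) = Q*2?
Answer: -4799/3040 ≈ -1.5786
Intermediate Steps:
W(Q) = 2*Q
l(x, O) = 79/9 (l(x, O) = 9 + (1/9)*(-2) = 9 - 2/9 = 79/9)
C(d, V) = -V*d/7 (C(d, V) = (d/(-14))*(2*V) = (d*(-1/14))*(2*V) = (-d/14)*(2*V) = -V*d/7)
(-1295 - 3504)/(3040 + C((-28 + l(0, 4))*(23 + 4), 0)) = (-1295 - 3504)/(3040 - 1/7*0*(-28 + 79/9)*(23 + 4)) = -4799/(3040 - 1/7*0*(-173/9*27)) = -4799/(3040 - 1/7*0*(-519)) = -4799/(3040 + 0) = -4799/3040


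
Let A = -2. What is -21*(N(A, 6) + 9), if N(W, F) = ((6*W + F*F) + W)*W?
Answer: 735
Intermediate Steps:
N(W, F) = W*(F² + 7*W) (N(W, F) = ((6*W + F²) + W)*W = ((F² + 6*W) + W)*W = (F² + 7*W)*W = W*(F² + 7*W))
-21*(N(A, 6) + 9) = -21*(-2*(6² + 7*(-2)) + 9) = -21*(-2*(36 - 14) + 9) = -21*(-2*22 + 9) = -21*(-44 + 9) = -21*(-35) = 735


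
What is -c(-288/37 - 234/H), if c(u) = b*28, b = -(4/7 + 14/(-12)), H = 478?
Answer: -50/3 ≈ -16.667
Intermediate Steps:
b = 25/42 (b = -(4*(⅐) + 14*(-1/12)) = -(4/7 - 7/6) = -1*(-25/42) = 25/42 ≈ 0.59524)
c(u) = 50/3 (c(u) = (25/42)*28 = 50/3)
-c(-288/37 - 234/H) = -1*50/3 = -50/3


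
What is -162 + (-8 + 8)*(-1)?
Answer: -162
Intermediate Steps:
-162 + (-8 + 8)*(-1) = -162 + 0*(-1) = -162 + 0 = -162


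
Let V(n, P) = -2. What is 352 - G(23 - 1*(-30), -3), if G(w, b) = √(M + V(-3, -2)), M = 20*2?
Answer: 352 - √38 ≈ 345.84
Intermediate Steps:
M = 40
G(w, b) = √38 (G(w, b) = √(40 - 2) = √38)
352 - G(23 - 1*(-30), -3) = 352 - √38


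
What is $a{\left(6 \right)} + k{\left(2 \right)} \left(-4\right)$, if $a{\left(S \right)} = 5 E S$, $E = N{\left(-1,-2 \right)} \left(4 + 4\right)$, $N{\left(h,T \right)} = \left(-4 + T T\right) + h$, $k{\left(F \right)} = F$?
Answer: $-248$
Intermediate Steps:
$N{\left(h,T \right)} = -4 + h + T^{2}$ ($N{\left(h,T \right)} = \left(-4 + T^{2}\right) + h = -4 + h + T^{2}$)
$E = -8$ ($E = \left(-4 - 1 + \left(-2\right)^{2}\right) \left(4 + 4\right) = \left(-4 - 1 + 4\right) 8 = \left(-1\right) 8 = -8$)
$a{\left(S \right)} = - 40 S$ ($a{\left(S \right)} = 5 \left(-8\right) S = - 40 S$)
$a{\left(6 \right)} + k{\left(2 \right)} \left(-4\right) = \left(-40\right) 6 + 2 \left(-4\right) = -240 - 8 = -248$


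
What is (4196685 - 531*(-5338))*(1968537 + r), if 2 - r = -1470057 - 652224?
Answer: 28763222223660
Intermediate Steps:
r = 2122283 (r = 2 - (-1470057 - 652224) = 2 - 1*(-2122281) = 2 + 2122281 = 2122283)
(4196685 - 531*(-5338))*(1968537 + r) = (4196685 - 531*(-5338))*(1968537 + 2122283) = (4196685 + 2834478)*4090820 = 7031163*4090820 = 28763222223660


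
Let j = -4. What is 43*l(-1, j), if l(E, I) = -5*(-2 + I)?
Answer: 1290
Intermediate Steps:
l(E, I) = 10 - 5*I
43*l(-1, j) = 43*(10 - 5*(-4)) = 43*(10 + 20) = 43*30 = 1290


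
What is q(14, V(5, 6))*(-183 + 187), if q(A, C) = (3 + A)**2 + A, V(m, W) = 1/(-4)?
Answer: 1212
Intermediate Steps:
V(m, W) = -1/4
q(A, C) = A + (3 + A)**2
q(14, V(5, 6))*(-183 + 187) = (14 + (3 + 14)**2)*(-183 + 187) = (14 + 17**2)*4 = (14 + 289)*4 = 303*4 = 1212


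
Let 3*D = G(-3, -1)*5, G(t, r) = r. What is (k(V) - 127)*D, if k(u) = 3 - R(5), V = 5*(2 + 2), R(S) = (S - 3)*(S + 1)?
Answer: 680/3 ≈ 226.67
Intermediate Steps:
R(S) = (1 + S)*(-3 + S) (R(S) = (-3 + S)*(1 + S) = (1 + S)*(-3 + S))
V = 20 (V = 5*4 = 20)
D = -5/3 (D = (-1*5)/3 = (⅓)*(-5) = -5/3 ≈ -1.6667)
k(u) = -9 (k(u) = 3 - (-3 + 5² - 2*5) = 3 - (-3 + 25 - 10) = 3 - 1*12 = 3 - 12 = -9)
(k(V) - 127)*D = (-9 - 127)*(-5/3) = -136*(-5/3) = 680/3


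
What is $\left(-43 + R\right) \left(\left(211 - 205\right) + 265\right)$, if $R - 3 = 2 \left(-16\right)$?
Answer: $-19512$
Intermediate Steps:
$R = -29$ ($R = 3 + 2 \left(-16\right) = 3 - 32 = -29$)
$\left(-43 + R\right) \left(\left(211 - 205\right) + 265\right) = \left(-43 - 29\right) \left(\left(211 - 205\right) + 265\right) = - 72 \left(6 + 265\right) = \left(-72\right) 271 = -19512$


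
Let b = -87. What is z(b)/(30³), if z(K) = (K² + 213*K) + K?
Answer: -3683/9000 ≈ -0.40922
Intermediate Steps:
z(K) = K² + 214*K
z(b)/(30³) = (-87*(214 - 87))/(30³) = -87*127/27000 = -11049*1/27000 = -3683/9000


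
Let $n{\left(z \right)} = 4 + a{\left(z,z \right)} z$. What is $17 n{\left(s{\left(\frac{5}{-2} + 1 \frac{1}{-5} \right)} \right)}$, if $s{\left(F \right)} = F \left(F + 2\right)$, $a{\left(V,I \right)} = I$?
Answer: $\frac{1287257}{10000} \approx 128.73$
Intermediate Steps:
$s{\left(F \right)} = F \left(2 + F\right)$
$n{\left(z \right)} = 4 + z^{2}$ ($n{\left(z \right)} = 4 + z z = 4 + z^{2}$)
$17 n{\left(s{\left(\frac{5}{-2} + 1 \frac{1}{-5} \right)} \right)} = 17 \left(4 + \left(\left(\frac{5}{-2} + 1 \frac{1}{-5}\right) \left(2 + \left(\frac{5}{-2} + 1 \frac{1}{-5}\right)\right)\right)^{2}\right) = 17 \left(4 + \left(\left(5 \left(- \frac{1}{2}\right) + 1 \left(- \frac{1}{5}\right)\right) \left(2 + \left(5 \left(- \frac{1}{2}\right) + 1 \left(- \frac{1}{5}\right)\right)\right)\right)^{2}\right) = 17 \left(4 + \left(\left(- \frac{5}{2} - \frac{1}{5}\right) \left(2 - \frac{27}{10}\right)\right)^{2}\right) = 17 \left(4 + \left(- \frac{27 \left(2 - \frac{27}{10}\right)}{10}\right)^{2}\right) = 17 \left(4 + \left(\left(- \frac{27}{10}\right) \left(- \frac{7}{10}\right)\right)^{2}\right) = 17 \left(4 + \left(\frac{189}{100}\right)^{2}\right) = 17 \left(4 + \frac{35721}{10000}\right) = 17 \cdot \frac{75721}{10000} = \frac{1287257}{10000}$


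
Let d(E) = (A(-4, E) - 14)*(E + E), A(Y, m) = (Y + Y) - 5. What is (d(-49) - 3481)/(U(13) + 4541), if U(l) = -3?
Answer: -835/4538 ≈ -0.18400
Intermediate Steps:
A(Y, m) = -5 + 2*Y (A(Y, m) = 2*Y - 5 = -5 + 2*Y)
d(E) = -54*E (d(E) = ((-5 + 2*(-4)) - 14)*(E + E) = ((-5 - 8) - 14)*(2*E) = (-13 - 14)*(2*E) = -54*E)
(d(-49) - 3481)/(U(13) + 4541) = (-54*(-49) - 3481)/(-3 + 4541) = (2646 - 3481)/4538 = -835*1/4538 = -835/4538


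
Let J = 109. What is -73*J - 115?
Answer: -8072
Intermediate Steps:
-73*J - 115 = -73*109 - 115 = -7957 - 115 = -8072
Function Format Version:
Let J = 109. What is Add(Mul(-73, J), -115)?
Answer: -8072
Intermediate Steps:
Add(Mul(-73, J), -115) = Add(Mul(-73, 109), -115) = Add(-7957, -115) = -8072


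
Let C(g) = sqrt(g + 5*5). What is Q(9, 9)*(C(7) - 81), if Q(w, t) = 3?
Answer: -243 + 12*sqrt(2) ≈ -226.03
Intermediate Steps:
C(g) = sqrt(25 + g) (C(g) = sqrt(g + 25) = sqrt(25 + g))
Q(9, 9)*(C(7) - 81) = 3*(sqrt(25 + 7) - 81) = 3*(sqrt(32) - 81) = 3*(4*sqrt(2) - 81) = 3*(-81 + 4*sqrt(2)) = -243 + 12*sqrt(2)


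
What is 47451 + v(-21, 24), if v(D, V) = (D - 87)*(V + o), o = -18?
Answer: 46803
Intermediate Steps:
v(D, V) = (-87 + D)*(-18 + V) (v(D, V) = (D - 87)*(V - 18) = (-87 + D)*(-18 + V))
47451 + v(-21, 24) = 47451 + (1566 - 87*24 - 18*(-21) - 21*24) = 47451 + (1566 - 2088 + 378 - 504) = 47451 - 648 = 46803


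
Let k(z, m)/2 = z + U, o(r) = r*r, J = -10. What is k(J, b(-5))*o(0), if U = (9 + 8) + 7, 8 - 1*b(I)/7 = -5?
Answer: 0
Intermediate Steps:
b(I) = 91 (b(I) = 56 - 7*(-5) = 56 + 35 = 91)
o(r) = r**2
U = 24 (U = 17 + 7 = 24)
k(z, m) = 48 + 2*z (k(z, m) = 2*(z + 24) = 2*(24 + z) = 48 + 2*z)
k(J, b(-5))*o(0) = (48 + 2*(-10))*0**2 = (48 - 20)*0 = 28*0 = 0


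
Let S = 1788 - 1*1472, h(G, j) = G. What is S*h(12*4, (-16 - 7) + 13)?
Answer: 15168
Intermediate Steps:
S = 316 (S = 1788 - 1472 = 316)
S*h(12*4, (-16 - 7) + 13) = 316*(12*4) = 316*48 = 15168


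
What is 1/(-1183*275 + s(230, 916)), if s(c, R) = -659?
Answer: -1/325984 ≈ -3.0676e-6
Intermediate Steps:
1/(-1183*275 + s(230, 916)) = 1/(-1183*275 - 659) = 1/(-325325 - 659) = 1/(-325984) = -1/325984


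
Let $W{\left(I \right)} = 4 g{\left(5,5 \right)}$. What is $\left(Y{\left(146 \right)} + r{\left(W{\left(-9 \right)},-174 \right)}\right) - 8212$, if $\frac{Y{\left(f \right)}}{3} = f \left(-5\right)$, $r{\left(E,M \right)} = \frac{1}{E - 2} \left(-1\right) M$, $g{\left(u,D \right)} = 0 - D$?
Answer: $- \frac{114509}{11} \approx -10410.0$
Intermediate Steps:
$g{\left(u,D \right)} = - D$
$W{\left(I \right)} = -20$ ($W{\left(I \right)} = 4 \left(\left(-1\right) 5\right) = 4 \left(-5\right) = -20$)
$r{\left(E,M \right)} = - \frac{M}{-2 + E}$ ($r{\left(E,M \right)} = \frac{1}{-2 + E} \left(-1\right) M = - \frac{1}{-2 + E} M = - \frac{M}{-2 + E}$)
$Y{\left(f \right)} = - 15 f$ ($Y{\left(f \right)} = 3 f \left(-5\right) = 3 \left(- 5 f\right) = - 15 f$)
$\left(Y{\left(146 \right)} + r{\left(W{\left(-9 \right)},-174 \right)}\right) - 8212 = \left(\left(-15\right) 146 - - \frac{174}{-2 - 20}\right) - 8212 = \left(-2190 - - \frac{174}{-22}\right) - 8212 = \left(-2190 - \left(-174\right) \left(- \frac{1}{22}\right)\right) - 8212 = \left(-2190 - \frac{87}{11}\right) - 8212 = - \frac{24177}{11} - 8212 = - \frac{114509}{11}$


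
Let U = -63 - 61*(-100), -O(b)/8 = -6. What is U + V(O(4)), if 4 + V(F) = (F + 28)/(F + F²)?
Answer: 3547423/588 ≈ 6033.0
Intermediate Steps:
O(b) = 48 (O(b) = -8*(-6) = 48)
V(F) = -4 + (28 + F)/(F + F²) (V(F) = -4 + (F + 28)/(F + F²) = -4 + (28 + F)/(F + F²))
U = 6037 (U = -63 + 6100 = 6037)
U + V(O(4)) = 6037 + (28 - 4*48² - 3*48)/(48*(1 + 48)) = 6037 + (1/48)*(28 - 4*2304 - 144)/49 = 6037 + (1/48)*(1/49)*(28 - 9216 - 144) = 6037 + (1/48)*(1/49)*(-9332) = 6037 - 2333/588 = 3547423/588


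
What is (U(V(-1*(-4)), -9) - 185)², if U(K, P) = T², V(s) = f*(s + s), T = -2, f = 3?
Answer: 32761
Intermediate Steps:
V(s) = 6*s (V(s) = 3*(s + s) = 3*(2*s) = 6*s)
U(K, P) = 4 (U(K, P) = (-2)² = 4)
(U(V(-1*(-4)), -9) - 185)² = (4 - 185)² = (-181)² = 32761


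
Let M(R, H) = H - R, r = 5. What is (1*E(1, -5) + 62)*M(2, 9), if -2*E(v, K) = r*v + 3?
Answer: 406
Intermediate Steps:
E(v, K) = -3/2 - 5*v/2 (E(v, K) = -(5*v + 3)/2 = -(3 + 5*v)/2 = -3/2 - 5*v/2)
(1*E(1, -5) + 62)*M(2, 9) = (1*(-3/2 - 5/2*1) + 62)*(9 - 1*2) = (1*(-3/2 - 5/2) + 62)*(9 - 2) = (1*(-4) + 62)*7 = (-4 + 62)*7 = 58*7 = 406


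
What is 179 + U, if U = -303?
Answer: -124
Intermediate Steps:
179 + U = 179 - 303 = -124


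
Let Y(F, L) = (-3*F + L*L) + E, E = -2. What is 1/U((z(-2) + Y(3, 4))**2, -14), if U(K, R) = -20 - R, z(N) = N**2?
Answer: -1/6 ≈ -0.16667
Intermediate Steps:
Y(F, L) = -2 + L**2 - 3*F (Y(F, L) = (-3*F + L*L) - 2 = (-3*F + L**2) - 2 = (L**2 - 3*F) - 2 = -2 + L**2 - 3*F)
1/U((z(-2) + Y(3, 4))**2, -14) = 1/(-20 - 1*(-14)) = 1/(-20 + 14) = 1/(-6) = -1/6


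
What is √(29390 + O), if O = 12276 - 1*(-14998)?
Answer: 6*√1574 ≈ 238.04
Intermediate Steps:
O = 27274 (O = 12276 + 14998 = 27274)
√(29390 + O) = √(29390 + 27274) = √56664 = 6*√1574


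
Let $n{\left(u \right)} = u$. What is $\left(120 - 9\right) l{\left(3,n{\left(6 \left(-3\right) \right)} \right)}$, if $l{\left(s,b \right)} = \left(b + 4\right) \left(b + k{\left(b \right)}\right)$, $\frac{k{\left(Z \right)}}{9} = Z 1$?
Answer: $279720$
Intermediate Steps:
$k{\left(Z \right)} = 9 Z$ ($k{\left(Z \right)} = 9 Z 1 = 9 Z$)
$l{\left(s,b \right)} = 10 b \left(4 + b\right)$ ($l{\left(s,b \right)} = \left(b + 4\right) \left(b + 9 b\right) = \left(4 + b\right) 10 b = 10 b \left(4 + b\right)$)
$\left(120 - 9\right) l{\left(3,n{\left(6 \left(-3\right) \right)} \right)} = \left(120 - 9\right) 10 \cdot 6 \left(-3\right) \left(4 + 6 \left(-3\right)\right) = 111 \cdot 10 \left(-18\right) \left(4 - 18\right) = 111 \cdot 10 \left(-18\right) \left(-14\right) = 111 \cdot 2520 = 279720$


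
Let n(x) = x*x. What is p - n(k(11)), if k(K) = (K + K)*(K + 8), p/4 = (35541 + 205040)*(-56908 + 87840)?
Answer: 29766431244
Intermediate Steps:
p = 29766605968 (p = 4*((35541 + 205040)*(-56908 + 87840)) = 4*(240581*30932) = 4*7441651492 = 29766605968)
k(K) = 2*K*(8 + K) (k(K) = (2*K)*(8 + K) = 2*K*(8 + K))
n(x) = x**2
p - n(k(11)) = 29766605968 - (2*11*(8 + 11))**2 = 29766605968 - (2*11*19)**2 = 29766605968 - 1*418**2 = 29766605968 - 1*174724 = 29766605968 - 174724 = 29766431244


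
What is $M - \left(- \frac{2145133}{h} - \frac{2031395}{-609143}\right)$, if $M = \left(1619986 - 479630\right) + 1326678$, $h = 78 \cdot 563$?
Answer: $\frac{65994144349698857}{26749905702} \approx 2.4671 \cdot 10^{6}$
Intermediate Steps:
$h = 43914$
$M = 2467034$ ($M = 1140356 + 1326678 = 2467034$)
$M - \left(- \frac{2145133}{h} - \frac{2031395}{-609143}\right) = 2467034 - \left(- \frac{2145133}{43914} - \frac{2031395}{-609143}\right) = 2467034 - \left(\left(-2145133\right) \frac{1}{43914} - - \frac{2031395}{609143}\right) = 2467034 - \left(- \frac{2145133}{43914} + \frac{2031395}{609143}\right) = 2467034 - - \frac{1217486070989}{26749905702} = 2467034 + \frac{1217486070989}{26749905702} = \frac{65994144349698857}{26749905702}$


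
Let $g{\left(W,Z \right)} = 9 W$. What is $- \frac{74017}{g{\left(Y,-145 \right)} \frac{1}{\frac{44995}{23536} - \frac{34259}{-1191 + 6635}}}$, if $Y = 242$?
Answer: $\frac{1154186235993}{7751864032} \approx 148.89$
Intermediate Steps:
$- \frac{74017}{g{\left(Y,-145 \right)} \frac{1}{\frac{44995}{23536} - \frac{34259}{-1191 + 6635}}} = - \frac{74017}{9 \cdot 242 \frac{1}{\frac{44995}{23536} - \frac{34259}{-1191 + 6635}}} = - \frac{74017}{2178 \frac{1}{44995 \cdot \frac{1}{23536} - \frac{34259}{5444}}} = - \frac{74017}{2178 \frac{1}{\frac{44995}{23536} - \frac{34259}{5444}}} = - \frac{74017}{2178 \frac{1}{- \frac{140341761}{32032496}}} = - \frac{74017}{2178 \left(- \frac{32032496}{140341761}\right)} = - \frac{74017}{- \frac{7751864032}{15593529}} = \left(-74017\right) \left(- \frac{15593529}{7751864032}\right) = \frac{1154186235993}{7751864032}$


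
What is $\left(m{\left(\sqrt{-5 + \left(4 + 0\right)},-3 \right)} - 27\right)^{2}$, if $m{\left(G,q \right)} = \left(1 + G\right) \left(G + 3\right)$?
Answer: $609 - 200 i \approx 609.0 - 200.0 i$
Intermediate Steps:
$m{\left(G,q \right)} = \left(1 + G\right) \left(3 + G\right)$
$\left(m{\left(\sqrt{-5 + \left(4 + 0\right)},-3 \right)} - 27\right)^{2} = \left(\left(3 + \left(\sqrt{-5 + \left(4 + 0\right)}\right)^{2} + 4 \sqrt{-5 + \left(4 + 0\right)}\right) - 27\right)^{2} = \left(\left(3 + \left(\sqrt{-5 + 4}\right)^{2} + 4 \sqrt{-5 + 4}\right) - 27\right)^{2} = \left(\left(3 + \left(\sqrt{-1}\right)^{2} + 4 \sqrt{-1}\right) - 27\right)^{2} = \left(\left(3 + i^{2} + 4 i\right) - 27\right)^{2} = \left(\left(3 - 1 + 4 i\right) - 27\right)^{2} = \left(\left(2 + 4 i\right) - 27\right)^{2} = \left(-25 + 4 i\right)^{2}$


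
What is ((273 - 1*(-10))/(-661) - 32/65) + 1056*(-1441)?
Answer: -65379708187/42965 ≈ -1.5217e+6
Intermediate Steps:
((273 - 1*(-10))/(-661) - 32/65) + 1056*(-1441) = ((273 + 10)*(-1/661) - 32*1/65) - 1521696 = (283*(-1/661) - 32/65) - 1521696 = (-283/661 - 32/65) - 1521696 = -39547/42965 - 1521696 = -65379708187/42965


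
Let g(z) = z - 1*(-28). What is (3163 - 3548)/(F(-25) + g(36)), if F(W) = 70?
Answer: -385/134 ≈ -2.8731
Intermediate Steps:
g(z) = 28 + z (g(z) = z + 28 = 28 + z)
(3163 - 3548)/(F(-25) + g(36)) = (3163 - 3548)/(70 + (28 + 36)) = -385/(70 + 64) = -385/134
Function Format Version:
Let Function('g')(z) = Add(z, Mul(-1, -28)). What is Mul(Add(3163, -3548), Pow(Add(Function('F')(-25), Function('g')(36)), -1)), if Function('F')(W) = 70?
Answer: Rational(-385, 134) ≈ -2.8731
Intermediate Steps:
Function('g')(z) = Add(28, z) (Function('g')(z) = Add(z, 28) = Add(28, z))
Mul(Add(3163, -3548), Pow(Add(Function('F')(-25), Function('g')(36)), -1)) = Mul(Add(3163, -3548), Pow(Add(70, Add(28, 36)), -1)) = Mul(-385, Pow(Add(70, 64), -1)) = Mul(-385, Pow(134, -1)) = Mul(-385, Rational(1, 134)) = Rational(-385, 134)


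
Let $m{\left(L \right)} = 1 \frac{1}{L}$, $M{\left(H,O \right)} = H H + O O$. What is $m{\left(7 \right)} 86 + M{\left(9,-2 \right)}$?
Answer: $\frac{681}{7} \approx 97.286$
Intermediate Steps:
$M{\left(H,O \right)} = H^{2} + O^{2}$
$m{\left(L \right)} = \frac{1}{L}$
$m{\left(7 \right)} 86 + M{\left(9,-2 \right)} = \frac{1}{7} \cdot 86 + \left(9^{2} + \left(-2\right)^{2}\right) = \frac{1}{7} \cdot 86 + \left(81 + 4\right) = \frac{86}{7} + 85 = \frac{681}{7}$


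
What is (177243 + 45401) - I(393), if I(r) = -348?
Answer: 222992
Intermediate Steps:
(177243 + 45401) - I(393) = (177243 + 45401) - 1*(-348) = 222644 + 348 = 222992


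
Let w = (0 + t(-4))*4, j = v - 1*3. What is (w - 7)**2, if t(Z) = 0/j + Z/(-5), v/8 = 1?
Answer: 361/25 ≈ 14.440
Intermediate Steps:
v = 8 (v = 8*1 = 8)
j = 5 (j = 8 - 1*3 = 8 - 3 = 5)
t(Z) = -Z/5 (t(Z) = 0/5 + Z/(-5) = 0*(1/5) + Z*(-1/5) = 0 - Z/5 = -Z/5)
w = 16/5 (w = (0 - 1/5*(-4))*4 = (0 + 4/5)*4 = (4/5)*4 = 16/5 ≈ 3.2000)
(w - 7)**2 = (16/5 - 7)**2 = (-19/5)**2 = 361/25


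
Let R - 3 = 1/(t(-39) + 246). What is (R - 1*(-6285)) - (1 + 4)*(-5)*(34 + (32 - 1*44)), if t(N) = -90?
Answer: 1066729/156 ≈ 6838.0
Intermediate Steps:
R = 469/156 (R = 3 + 1/(-90 + 246) = 3 + 1/156 = 469/156 ≈ 3.0064)
(R - 1*(-6285)) - (1 + 4)*(-5)*(34 + (32 - 1*44)) = (469/156 - 1*(-6285)) - (1 + 4)*(-5)*(34 + (32 - 1*44)) = (469/156 + 6285) - 5*(-5)*(34 + (32 - 44)) = 980929/156 - (-25)*(34 - 12) = 980929/156 - (-25)*22 = 980929/156 - 1*(-550) = 980929/156 + 550 = 1066729/156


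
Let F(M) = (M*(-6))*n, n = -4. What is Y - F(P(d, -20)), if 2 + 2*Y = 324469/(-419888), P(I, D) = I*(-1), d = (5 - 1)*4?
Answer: 321309739/839776 ≈ 382.61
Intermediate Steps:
d = 16 (d = 4*4 = 16)
P(I, D) = -I
Y = -1164245/839776 (Y = -1 + (324469/(-419888))/2 = -1 + (324469*(-1/419888))/2 = -1 + (½)*(-324469/419888) = -1 - 324469/839776 = -1164245/839776 ≈ -1.3864)
F(M) = 24*M (F(M) = (M*(-6))*(-4) = -6*M*(-4) = 24*M)
Y - F(P(d, -20)) = -1164245/839776 - 24*(-1*16) = -1164245/839776 - 24*(-16) = -1164245/839776 - 1*(-384) = -1164245/839776 + 384 = 321309739/839776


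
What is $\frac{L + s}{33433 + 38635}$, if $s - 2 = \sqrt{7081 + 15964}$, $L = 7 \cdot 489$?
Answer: $\frac{3425}{72068} + \frac{\sqrt{23045}}{72068} \approx 0.049631$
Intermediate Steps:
$L = 3423$
$s = 2 + \sqrt{23045}$ ($s = 2 + \sqrt{7081 + 15964} = 2 + \sqrt{23045} \approx 153.81$)
$\frac{L + s}{33433 + 38635} = \frac{3423 + \left(2 + \sqrt{23045}\right)}{33433 + 38635} = \frac{3425 + \sqrt{23045}}{72068} = \left(3425 + \sqrt{23045}\right) \frac{1}{72068} = \frac{3425}{72068} + \frac{\sqrt{23045}}{72068}$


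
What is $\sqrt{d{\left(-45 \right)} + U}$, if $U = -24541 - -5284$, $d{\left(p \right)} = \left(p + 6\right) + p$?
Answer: $3 i \sqrt{2149} \approx 139.07 i$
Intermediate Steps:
$d{\left(p \right)} = 6 + 2 p$ ($d{\left(p \right)} = \left(6 + p\right) + p = 6 + 2 p$)
$U = -19257$ ($U = -24541 + 5284 = -19257$)
$\sqrt{d{\left(-45 \right)} + U} = \sqrt{\left(6 + 2 \left(-45\right)\right) - 19257} = \sqrt{\left(6 - 90\right) - 19257} = \sqrt{-84 - 19257} = \sqrt{-19341} = 3 i \sqrt{2149}$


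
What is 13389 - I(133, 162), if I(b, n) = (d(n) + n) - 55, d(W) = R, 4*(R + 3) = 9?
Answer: 53131/4 ≈ 13283.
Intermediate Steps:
R = -3/4 (R = -3 + (1/4)*9 = -3 + 9/4 = -3/4 ≈ -0.75000)
d(W) = -3/4
I(b, n) = -223/4 + n (I(b, n) = (-3/4 + n) - 55 = -223/4 + n)
13389 - I(133, 162) = 13389 - (-223/4 + 162) = 13389 - 1*425/4 = 13389 - 425/4 = 53131/4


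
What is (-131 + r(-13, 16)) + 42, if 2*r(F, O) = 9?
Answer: -169/2 ≈ -84.500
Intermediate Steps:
r(F, O) = 9/2 (r(F, O) = (½)*9 = 9/2)
(-131 + r(-13, 16)) + 42 = (-131 + 9/2) + 42 = -253/2 + 42 = -169/2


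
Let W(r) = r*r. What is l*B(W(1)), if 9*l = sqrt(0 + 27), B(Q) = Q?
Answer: sqrt(3)/3 ≈ 0.57735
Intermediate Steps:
W(r) = r**2
l = sqrt(3)/3 (l = sqrt(0 + 27)/9 = sqrt(27)/9 = (3*sqrt(3))/9 = sqrt(3)/3 ≈ 0.57735)
l*B(W(1)) = (sqrt(3)/3)*1**2 = (sqrt(3)/3)*1 = sqrt(3)/3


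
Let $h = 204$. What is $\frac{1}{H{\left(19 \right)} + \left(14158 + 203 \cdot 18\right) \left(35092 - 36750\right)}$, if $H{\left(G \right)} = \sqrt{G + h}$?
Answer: $- \frac{29532296}{872156507031393} - \frac{\sqrt{223}}{872156507031393} \approx -3.3861 \cdot 10^{-8}$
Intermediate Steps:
$H{\left(G \right)} = \sqrt{204 + G}$ ($H{\left(G \right)} = \sqrt{G + 204} = \sqrt{204 + G}$)
$\frac{1}{H{\left(19 \right)} + \left(14158 + 203 \cdot 18\right) \left(35092 - 36750\right)} = \frac{1}{\sqrt{204 + 19} + \left(14158 + 203 \cdot 18\right) \left(35092 - 36750\right)} = \frac{1}{\sqrt{223} + \left(14158 + 3654\right) \left(-1658\right)} = \frac{1}{\sqrt{223} + 17812 \left(-1658\right)} = \frac{1}{\sqrt{223} - 29532296} = \frac{1}{-29532296 + \sqrt{223}}$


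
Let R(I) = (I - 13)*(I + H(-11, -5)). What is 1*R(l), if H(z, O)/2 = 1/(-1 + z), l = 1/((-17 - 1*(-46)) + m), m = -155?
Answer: 18029/7938 ≈ 2.2712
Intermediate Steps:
l = -1/126 (l = 1/((-17 - 1*(-46)) - 155) = 1/((-17 + 46) - 155) = 1/(29 - 155) = 1/(-126) = -1/126 ≈ -0.0079365)
H(z, O) = 2/(-1 + z)
R(I) = (-13 + I)*(-⅙ + I) (R(I) = (I - 13)*(I + 2/(-1 - 11)) = (-13 + I)*(I + 2/(-12)) = (-13 + I)*(I + 2*(-1/12)) = (-13 + I)*(I - ⅙) = (-13 + I)*(-⅙ + I))
1*R(l) = 1*(13/6 + (-1/126)² - 79/6*(-1/126)) = 1*(13/6 + 1/15876 + 79/756) = 1*(18029/7938) = 18029/7938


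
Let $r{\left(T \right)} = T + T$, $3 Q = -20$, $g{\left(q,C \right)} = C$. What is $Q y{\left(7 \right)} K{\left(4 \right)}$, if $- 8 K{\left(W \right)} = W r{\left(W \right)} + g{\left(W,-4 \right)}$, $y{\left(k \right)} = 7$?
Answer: $\frac{490}{3} \approx 163.33$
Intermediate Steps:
$Q = - \frac{20}{3}$ ($Q = \frac{1}{3} \left(-20\right) = - \frac{20}{3} \approx -6.6667$)
$r{\left(T \right)} = 2 T$
$K{\left(W \right)} = \frac{1}{2} - \frac{W^{2}}{4}$ ($K{\left(W \right)} = - \frac{W 2 W - 4}{8} = - \frac{2 W^{2} - 4}{8} = - \frac{-4 + 2 W^{2}}{8} = \frac{1}{2} - \frac{W^{2}}{4}$)
$Q y{\left(7 \right)} K{\left(4 \right)} = \left(- \frac{20}{3}\right) 7 \left(\frac{1}{2} - \frac{4^{2}}{4}\right) = - \frac{140 \left(\frac{1}{2} - 4\right)}{3} = \left(- \frac{140}{3}\right) \left(- \frac{7}{2}\right) = \frac{490}{3}$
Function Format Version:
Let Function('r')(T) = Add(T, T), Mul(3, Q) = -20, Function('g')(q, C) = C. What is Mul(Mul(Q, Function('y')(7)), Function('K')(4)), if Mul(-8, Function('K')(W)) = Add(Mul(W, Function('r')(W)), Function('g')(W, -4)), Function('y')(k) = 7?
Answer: Rational(490, 3) ≈ 163.33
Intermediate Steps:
Q = Rational(-20, 3) (Q = Mul(Rational(1, 3), -20) = Rational(-20, 3) ≈ -6.6667)
Function('r')(T) = Mul(2, T)
Function('K')(W) = Add(Rational(1, 2), Mul(Rational(-1, 4), Pow(W, 2))) (Function('K')(W) = Mul(Rational(-1, 8), Add(Mul(W, Mul(2, W)), -4)) = Mul(Rational(-1, 8), Add(Mul(2, Pow(W, 2)), -4)) = Mul(Rational(-1, 8), Add(-4, Mul(2, Pow(W, 2)))) = Add(Rational(1, 2), Mul(Rational(-1, 4), Pow(W, 2))))
Mul(Mul(Q, Function('y')(7)), Function('K')(4)) = Mul(Mul(Rational(-20, 3), 7), Add(Rational(1, 2), Mul(Rational(-1, 4), Pow(4, 2)))) = Mul(Rational(-140, 3), Add(Rational(1, 2), Mul(Rational(-1, 4), 16))) = Mul(Rational(-140, 3), Add(Rational(1, 2), -4)) = Mul(Rational(-140, 3), Rational(-7, 2)) = Rational(490, 3)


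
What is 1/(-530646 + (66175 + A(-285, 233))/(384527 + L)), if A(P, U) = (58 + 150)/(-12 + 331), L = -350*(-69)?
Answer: -130367963/69179216984065 ≈ -1.8845e-6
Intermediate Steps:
L = 24150
A(P, U) = 208/319
1/(-530646 + (66175 + A(-285, 233))/(384527 + L)) = 1/(-530646 + (66175 + 208/319)/(384527 + 24150)) = 1/(-530646 + (21110033/319)/408677) = 1/(-530646 + (21110033/319)*(1/408677)) = 1/(-530646 + 21110033/130367963) = 1/(-69179216984065/130367963) = -130367963/69179216984065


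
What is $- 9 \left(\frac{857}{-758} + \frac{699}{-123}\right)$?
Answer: $\frac{1905759}{31078} \approx 61.322$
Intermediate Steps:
$- 9 \left(\frac{857}{-758} + \frac{699}{-123}\right) = - 9 \left(857 \left(- \frac{1}{758}\right) + 699 \left(- \frac{1}{123}\right)\right) = - 9 \left(- \frac{857}{758} - \frac{233}{41}\right) = \left(-9\right) \left(- \frac{211751}{31078}\right) = \frac{1905759}{31078}$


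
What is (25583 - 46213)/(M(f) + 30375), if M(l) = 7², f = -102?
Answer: -10315/15212 ≈ -0.67808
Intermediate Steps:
M(l) = 49
(25583 - 46213)/(M(f) + 30375) = (25583 - 46213)/(49 + 30375) = -20630/30424 = -20630*1/30424 = -10315/15212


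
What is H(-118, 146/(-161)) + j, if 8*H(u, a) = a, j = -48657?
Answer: -31335181/644 ≈ -48657.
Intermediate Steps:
H(u, a) = a/8
H(-118, 146/(-161)) + j = (146/(-161))/8 - 48657 = (146*(-1/161))/8 - 48657 = (1/8)*(-146/161) - 48657 = -73/644 - 48657 = -31335181/644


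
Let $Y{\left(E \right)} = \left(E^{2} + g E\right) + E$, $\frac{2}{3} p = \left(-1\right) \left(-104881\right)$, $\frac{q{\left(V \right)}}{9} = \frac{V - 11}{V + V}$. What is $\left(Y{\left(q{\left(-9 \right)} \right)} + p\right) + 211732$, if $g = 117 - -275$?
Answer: $\frac{746167}{2} \approx 3.7308 \cdot 10^{5}$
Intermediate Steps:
$g = 392$ ($g = 117 + 275 = 392$)
$q{\left(V \right)} = \frac{9 \left(-11 + V\right)}{2 V}$ ($q{\left(V \right)} = 9 \frac{V - 11}{V + V} = 9 \frac{-11 + V}{2 V} = \frac{9 \left(-11 + V\right)}{2 V}$)
$p = \frac{314643}{2}$ ($p = \frac{3 \left(\left(-1\right) \left(-104881\right)\right)}{2} = \frac{3}{2} \cdot 104881 = \frac{314643}{2} \approx 1.5732 \cdot 10^{5}$)
$Y{\left(E \right)} = E^{2} + 393 E$ ($Y{\left(E \right)} = \left(E^{2} + 392 E\right) + E = E^{2} + 393 E$)
$\left(Y{\left(q{\left(-9 \right)} \right)} + p\right) + 211732 = \left(\frac{9 \left(-11 - 9\right)}{2 \left(-9\right)} \left(393 + \frac{9 \left(-11 - 9\right)}{2 \left(-9\right)}\right) + \frac{314643}{2}\right) + 211732 = \left(\frac{9}{2} \left(- \frac{1}{9}\right) \left(-20\right) \left(393 + \frac{9}{2} \left(- \frac{1}{9}\right) \left(-20\right)\right) + \frac{314643}{2}\right) + 211732 = \left(10 \left(393 + 10\right) + \frac{314643}{2}\right) + 211732 = \left(10 \cdot 403 + \frac{314643}{2}\right) + 211732 = \left(4030 + \frac{314643}{2}\right) + 211732 = \frac{322703}{2} + 211732 = \frac{746167}{2}$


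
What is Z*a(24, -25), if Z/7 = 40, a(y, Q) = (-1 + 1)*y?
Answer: 0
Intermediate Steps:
a(y, Q) = 0 (a(y, Q) = 0*y = 0)
Z = 280 (Z = 7*40 = 280)
Z*a(24, -25) = 280*0 = 0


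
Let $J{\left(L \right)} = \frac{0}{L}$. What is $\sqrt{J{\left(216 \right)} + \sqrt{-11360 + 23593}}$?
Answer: $\sqrt[4]{12233} \approx 10.517$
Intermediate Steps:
$J{\left(L \right)} = 0$
$\sqrt{J{\left(216 \right)} + \sqrt{-11360 + 23593}} = \sqrt{0 + \sqrt{-11360 + 23593}} = \sqrt{0 + \sqrt{12233}} = \sqrt{\sqrt{12233}} = \sqrt[4]{12233}$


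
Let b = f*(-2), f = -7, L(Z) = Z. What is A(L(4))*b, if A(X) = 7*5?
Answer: 490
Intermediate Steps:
A(X) = 35
b = 14 (b = -7*(-2) = 14)
A(L(4))*b = 35*14 = 490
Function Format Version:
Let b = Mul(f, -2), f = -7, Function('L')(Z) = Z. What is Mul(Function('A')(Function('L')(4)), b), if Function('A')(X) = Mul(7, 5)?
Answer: 490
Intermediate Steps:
Function('A')(X) = 35
b = 14 (b = Mul(-7, -2) = 14)
Mul(Function('A')(Function('L')(4)), b) = Mul(35, 14) = 490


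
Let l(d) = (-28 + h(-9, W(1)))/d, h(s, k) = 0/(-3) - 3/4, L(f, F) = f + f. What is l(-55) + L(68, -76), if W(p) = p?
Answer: 6007/44 ≈ 136.52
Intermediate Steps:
L(f, F) = 2*f
h(s, k) = -¾ (h(s, k) = 0*(-⅓) - 3*¼ = 0 - ¾ = -¾)
l(d) = -115/(4*d) (l(d) = (-28 - ¾)/d = -115/(4*d))
l(-55) + L(68, -76) = -115/4/(-55) + 2*68 = -115/4*(-1/55) + 136 = 23/44 + 136 = 6007/44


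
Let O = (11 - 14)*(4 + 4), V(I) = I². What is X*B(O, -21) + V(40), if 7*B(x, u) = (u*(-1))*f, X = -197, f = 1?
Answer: 1009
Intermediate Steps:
O = -24 (O = -3*8 = -24)
B(x, u) = -u/7 (B(x, u) = ((u*(-1))*1)/7 = (-u*1)/7 = (-u)/7 = -u/7)
X*B(O, -21) + V(40) = -(-197)*(-21)/7 + 40² = -197*3 + 1600 = -591 + 1600 = 1009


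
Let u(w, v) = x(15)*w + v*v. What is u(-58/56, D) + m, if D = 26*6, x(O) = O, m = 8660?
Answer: 923453/28 ≈ 32980.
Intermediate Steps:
D = 156
u(w, v) = v**2 + 15*w (u(w, v) = 15*w + v*v = 15*w + v**2 = v**2 + 15*w)
u(-58/56, D) + m = (156**2 + 15*(-58/56)) + 8660 = (24336 + 15*(-58*1/56)) + 8660 = (24336 + 15*(-29/28)) + 8660 = (24336 - 435/28) + 8660 = 680973/28 + 8660 = 923453/28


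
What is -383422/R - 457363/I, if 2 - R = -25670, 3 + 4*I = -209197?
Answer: -519471729/83915350 ≈ -6.1904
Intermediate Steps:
I = -52300 (I = -3/4 + (1/4)*(-209197) = -3/4 - 209197/4 = -52300)
R = 25672 (R = 2 - 1*(-25670) = 2 + 25670 = 25672)
-383422/R - 457363/I = -383422/25672 - 457363/(-52300) = -383422*1/25672 - 457363*(-1/52300) = -191711/12836 + 457363/52300 = -519471729/83915350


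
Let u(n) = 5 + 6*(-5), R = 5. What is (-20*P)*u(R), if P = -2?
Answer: -1000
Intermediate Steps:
u(n) = -25 (u(n) = 5 - 30 = -25)
(-20*P)*u(R) = -20*(-2)*(-25) = 40*(-25) = -1000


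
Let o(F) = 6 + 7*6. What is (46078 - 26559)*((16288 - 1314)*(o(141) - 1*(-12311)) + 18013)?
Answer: 3612609292401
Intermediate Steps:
o(F) = 48 (o(F) = 6 + 42 = 48)
(46078 - 26559)*((16288 - 1314)*(o(141) - 1*(-12311)) + 18013) = (46078 - 26559)*((16288 - 1314)*(48 - 1*(-12311)) + 18013) = 19519*(14974*(48 + 12311) + 18013) = 19519*(14974*12359 + 18013) = 19519*(185063666 + 18013) = 19519*185081679 = 3612609292401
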